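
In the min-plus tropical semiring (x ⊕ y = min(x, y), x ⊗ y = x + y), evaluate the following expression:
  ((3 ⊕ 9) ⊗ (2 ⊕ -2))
((3 ⊕ 9) ⊗ (2 ⊕ -2)) = 1

Expand innermost to outermost. Recall ⊕ takes the minimum of its arguments and ⊗ takes their sum. Working out the expression ((3 ⊕ 9) ⊗ (2 ⊕ -2)) gives 1.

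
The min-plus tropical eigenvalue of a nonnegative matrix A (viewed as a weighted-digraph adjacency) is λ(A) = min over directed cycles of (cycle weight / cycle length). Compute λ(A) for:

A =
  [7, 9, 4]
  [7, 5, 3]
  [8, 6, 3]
λ(A) = 3

Enumerate directed cycles and compute their means (weight / length). Sample:
  cycle 0 → 0: weight = 7, length = 1, mean = 7/1 ≈ 7.000
  cycle 1 → 1: weight = 5, length = 1, mean = 5/1 ≈ 5.000
  cycle 2 → 2: weight = 3, length = 1, mean = 3/1 ≈ 3.000
  cycle 0 → 1 → 0: weight = 16, length = 2, mean = 16/2 ≈ 8.000
  cycle 0 → 2 → 0: weight = 12, length = 2, mean = 12/2 ≈ 6.000
  cycle 1 → 0 → 1: weight = 16, length = 2, mean = 16/2 ≈ 8.000
Minimum mean = 3.000, attained e.g. along the cycle 2 → 2 with weight 3 and length 1. So λ(A) = 3/1 = 3.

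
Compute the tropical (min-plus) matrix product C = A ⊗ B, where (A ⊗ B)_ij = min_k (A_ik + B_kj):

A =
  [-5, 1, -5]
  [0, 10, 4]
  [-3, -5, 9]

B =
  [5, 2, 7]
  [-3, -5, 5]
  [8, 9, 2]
A ⊗ B =
  [-2, -4, -3]
  [5, 2, 6]
  [-8, -10, 0]

Apply the min-plus product entry-by-entry:
  C[0][0] = min over k of (A[0][0] + B[0][0] = -5 + 5 = 0, A[0][1] + B[1][0] = 1 + -3 = -2, A[0][2] + B[2][0] = -5 + 8 = 3) = -2 (attained at k = 1)
  C[0][1] = min over k of (A[0][0] + B[0][1] = -5 + 2 = -3, A[0][1] + B[1][1] = 1 + -5 = -4, A[0][2] + B[2][1] = -5 + 9 = 4) = -4 (attained at k = 1)
  C[0][2] = min over k of (A[0][0] + B[0][2] = -5 + 7 = 2, A[0][1] + B[1][2] = 1 + 5 = 6, A[0][2] + B[2][2] = -5 + 2 = -3) = -3 (attained at k = 2)
  C[1][0] = min over k of (A[1][0] + B[0][0] = 0 + 5 = 5, A[1][1] + B[1][0] = 10 + -3 = 7, A[1][2] + B[2][0] = 4 + 8 = 12) = 5 (attained at k = 0)
  C[1][1] = min over k of (A[1][0] + B[0][1] = 0 + 2 = 2, A[1][1] + B[1][1] = 10 + -5 = 5, A[1][2] + B[2][1] = 4 + 9 = 13) = 2 (attained at k = 0)
  C[1][2] = min over k of (A[1][0] + B[0][2] = 0 + 7 = 7, A[1][1] + B[1][2] = 10 + 5 = 15, A[1][2] + B[2][2] = 4 + 2 = 6) = 6 (attained at k = 2)
  C[2][0] = min over k of (A[2][0] + B[0][0] = -3 + 5 = 2, A[2][1] + B[1][0] = -5 + -3 = -8, A[2][2] + B[2][0] = 9 + 8 = 17) = -8 (attained at k = 1)
  C[2][1] = min over k of (A[2][0] + B[0][1] = -3 + 2 = -1, A[2][1] + B[1][1] = -5 + -5 = -10, A[2][2] + B[2][1] = 9 + 9 = 18) = -10 (attained at k = 1)
  C[2][2] = min over k of (A[2][0] + B[0][2] = -3 + 7 = 4, A[2][1] + B[1][2] = -5 + 5 = 0, A[2][2] + B[2][2] = 9 + 2 = 11) = 0 (attained at k = 1)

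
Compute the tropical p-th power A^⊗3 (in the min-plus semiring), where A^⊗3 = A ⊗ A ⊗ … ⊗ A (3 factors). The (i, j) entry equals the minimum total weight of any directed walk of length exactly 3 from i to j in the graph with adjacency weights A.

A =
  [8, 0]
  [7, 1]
A^⊗3 =
  [8, 2]
  [9, 3]

Each entry (A^⊗3)_ij equals the minimum over all length-3 walks i = v_0 → v_1 → … → v_3 = j of Σ_t A[v_t][v_{t+1}]. For example, for (i, j) = (0, 1) we minimise over 4 possible intermediate vertex sequences; the minimum is 2, attained along the walk 0 → 1 → 1 → 1.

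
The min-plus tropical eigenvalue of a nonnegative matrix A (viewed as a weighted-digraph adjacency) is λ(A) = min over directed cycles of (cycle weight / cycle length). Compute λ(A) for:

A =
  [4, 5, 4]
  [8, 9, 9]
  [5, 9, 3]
λ(A) = 3

Enumerate directed cycles and compute their means (weight / length). Sample:
  cycle 0 → 0: weight = 4, length = 1, mean = 4/1 ≈ 4.000
  cycle 1 → 1: weight = 9, length = 1, mean = 9/1 ≈ 9.000
  cycle 2 → 2: weight = 3, length = 1, mean = 3/1 ≈ 3.000
  cycle 0 → 1 → 0: weight = 13, length = 2, mean = 13/2 ≈ 6.500
  cycle 0 → 2 → 0: weight = 9, length = 2, mean = 9/2 ≈ 4.500
  cycle 1 → 0 → 1: weight = 13, length = 2, mean = 13/2 ≈ 6.500
Minimum mean = 3.000, attained e.g. along the cycle 2 → 2 with weight 3 and length 1. So λ(A) = 3/1 = 3.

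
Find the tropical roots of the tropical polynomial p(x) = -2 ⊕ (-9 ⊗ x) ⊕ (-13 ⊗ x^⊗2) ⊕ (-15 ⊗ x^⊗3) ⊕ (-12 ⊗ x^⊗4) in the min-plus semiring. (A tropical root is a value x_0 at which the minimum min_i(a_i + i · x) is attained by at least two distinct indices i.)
Roots: {-3, 2, 4, 7}

Each tropical root is a break point of the lower envelope of the lines y = a_i + i · x (there are 5 lines, with slopes 0, 1, ..., 4). Only the lines that attain the minimum somewhere contribute to roots; other lines are dominated. Here the surviving (envelope) indices are i = 4, i = 3, i = 2, i = 1, i = 0.
Intersections between consecutive envelope lines give the roots: for adjacent envelope indices i < j the intersection is x = (a_i − a_j) / (j − i). Reading off the sorted break points: {-3, 2, 4, 7}.
Verification: at each break x_0, at least two indices attain the minimum of min_i(a_i + i · x_0).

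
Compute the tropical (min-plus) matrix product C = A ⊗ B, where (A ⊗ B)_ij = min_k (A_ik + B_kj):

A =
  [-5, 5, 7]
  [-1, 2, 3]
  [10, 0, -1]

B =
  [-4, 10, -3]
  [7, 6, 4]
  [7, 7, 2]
A ⊗ B =
  [-9, 5, -8]
  [-5, 8, -4]
  [6, 6, 1]

Apply the min-plus product entry-by-entry:
  C[0][0] = min over k of (A[0][0] + B[0][0] = -5 + -4 = -9, A[0][1] + B[1][0] = 5 + 7 = 12, A[0][2] + B[2][0] = 7 + 7 = 14) = -9 (attained at k = 0)
  C[0][1] = min over k of (A[0][0] + B[0][1] = -5 + 10 = 5, A[0][1] + B[1][1] = 5 + 6 = 11, A[0][2] + B[2][1] = 7 + 7 = 14) = 5 (attained at k = 0)
  C[0][2] = min over k of (A[0][0] + B[0][2] = -5 + -3 = -8, A[0][1] + B[1][2] = 5 + 4 = 9, A[0][2] + B[2][2] = 7 + 2 = 9) = -8 (attained at k = 0)
  C[1][0] = min over k of (A[1][0] + B[0][0] = -1 + -4 = -5, A[1][1] + B[1][0] = 2 + 7 = 9, A[1][2] + B[2][0] = 3 + 7 = 10) = -5 (attained at k = 0)
  C[1][1] = min over k of (A[1][0] + B[0][1] = -1 + 10 = 9, A[1][1] + B[1][1] = 2 + 6 = 8, A[1][2] + B[2][1] = 3 + 7 = 10) = 8 (attained at k = 1)
  C[1][2] = min over k of (A[1][0] + B[0][2] = -1 + -3 = -4, A[1][1] + B[1][2] = 2 + 4 = 6, A[1][2] + B[2][2] = 3 + 2 = 5) = -4 (attained at k = 0)
  C[2][0] = min over k of (A[2][0] + B[0][0] = 10 + -4 = 6, A[2][1] + B[1][0] = 0 + 7 = 7, A[2][2] + B[2][0] = -1 + 7 = 6) = 6 (attained at k = 0)
  C[2][1] = min over k of (A[2][0] + B[0][1] = 10 + 10 = 20, A[2][1] + B[1][1] = 0 + 6 = 6, A[2][2] + B[2][1] = -1 + 7 = 6) = 6 (attained at k = 1)
  C[2][2] = min over k of (A[2][0] + B[0][2] = 10 + -3 = 7, A[2][1] + B[1][2] = 0 + 4 = 4, A[2][2] + B[2][2] = -1 + 2 = 1) = 1 (attained at k = 2)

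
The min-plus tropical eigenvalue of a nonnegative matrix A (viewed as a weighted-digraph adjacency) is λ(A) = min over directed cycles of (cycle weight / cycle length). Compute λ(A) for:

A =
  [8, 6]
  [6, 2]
λ(A) = 2

Enumerate directed cycles and compute their means (weight / length). Sample:
  cycle 0 → 0: weight = 8, length = 1, mean = 8/1 ≈ 8.000
  cycle 1 → 1: weight = 2, length = 1, mean = 2/1 ≈ 2.000
  cycle 0 → 1 → 0: weight = 12, length = 2, mean = 12/2 ≈ 6.000
  cycle 1 → 0 → 1: weight = 12, length = 2, mean = 12/2 ≈ 6.000
Minimum mean = 2.000, attained e.g. along the cycle 1 → 1 with weight 2 and length 1. So λ(A) = 2/1 = 2.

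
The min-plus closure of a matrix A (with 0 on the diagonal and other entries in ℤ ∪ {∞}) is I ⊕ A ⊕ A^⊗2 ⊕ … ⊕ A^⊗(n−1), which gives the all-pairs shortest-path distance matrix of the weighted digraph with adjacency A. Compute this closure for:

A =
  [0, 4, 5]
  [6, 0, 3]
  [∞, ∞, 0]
Closure =
  [0, 4, 5]
  [6, 0, 3]
  [∞, ∞, 0]

This is the Floyd-Warshall all-pairs shortest-path computation. For each intermediate vertex k = 0, 1, …, 2, update dist[i][j] ← min(dist[i][j], dist[i][k] + dist[k][j]). The final matrix gives, for each (i, j), the minimum total weight of any directed path from i to j (possibly empty when i = j).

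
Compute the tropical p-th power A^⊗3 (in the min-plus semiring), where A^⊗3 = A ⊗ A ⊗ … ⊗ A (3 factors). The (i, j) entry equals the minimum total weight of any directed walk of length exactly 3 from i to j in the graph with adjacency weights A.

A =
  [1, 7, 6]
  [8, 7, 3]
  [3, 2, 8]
A^⊗3 =
  [3, 9, 8]
  [7, 12, 8]
  [5, 7, 10]

Each entry (A^⊗3)_ij equals the minimum over all length-3 walks i = v_0 → v_1 → … → v_3 = j of Σ_t A[v_t][v_{t+1}]. For example, for (i, j) = (0, 2) we minimise over 9 possible intermediate vertex sequences; the minimum is 8, attained along the walk 0 → 0 → 0 → 2.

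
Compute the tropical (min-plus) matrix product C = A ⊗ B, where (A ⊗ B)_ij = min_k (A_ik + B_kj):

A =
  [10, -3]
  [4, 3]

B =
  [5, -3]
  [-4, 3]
A ⊗ B =
  [-7, 0]
  [-1, 1]

Apply the min-plus product entry-by-entry:
  C[0][0] = min over k of (A[0][0] + B[0][0] = 10 + 5 = 15, A[0][1] + B[1][0] = -3 + -4 = -7) = -7 (attained at k = 1)
  C[0][1] = min over k of (A[0][0] + B[0][1] = 10 + -3 = 7, A[0][1] + B[1][1] = -3 + 3 = 0) = 0 (attained at k = 1)
  C[1][0] = min over k of (A[1][0] + B[0][0] = 4 + 5 = 9, A[1][1] + B[1][0] = 3 + -4 = -1) = -1 (attained at k = 1)
  C[1][1] = min over k of (A[1][0] + B[0][1] = 4 + -3 = 1, A[1][1] + B[1][1] = 3 + 3 = 6) = 1 (attained at k = 0)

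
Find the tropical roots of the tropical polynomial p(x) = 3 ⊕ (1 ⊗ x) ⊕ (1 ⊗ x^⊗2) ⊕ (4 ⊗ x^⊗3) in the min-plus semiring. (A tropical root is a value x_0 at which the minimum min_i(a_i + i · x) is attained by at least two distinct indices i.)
Roots: {-3, 0, 2}

Each tropical root is a break point of the lower envelope of the lines y = a_i + i · x (there are 4 lines, with slopes 0, 1, ..., 3). Only the lines that attain the minimum somewhere contribute to roots; other lines are dominated. Here the surviving (envelope) indices are i = 3, i = 2, i = 1, i = 0.
Intersections between consecutive envelope lines give the roots: for adjacent envelope indices i < j the intersection is x = (a_i − a_j) / (j − i). Reading off the sorted break points: {-3, 0, 2}.
Verification: at each break x_0, at least two indices attain the minimum of min_i(a_i + i · x_0).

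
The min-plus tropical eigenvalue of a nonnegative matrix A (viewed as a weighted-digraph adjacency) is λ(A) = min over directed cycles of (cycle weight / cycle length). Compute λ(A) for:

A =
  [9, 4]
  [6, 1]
λ(A) = 1

Enumerate directed cycles and compute their means (weight / length). Sample:
  cycle 0 → 0: weight = 9, length = 1, mean = 9/1 ≈ 9.000
  cycle 1 → 1: weight = 1, length = 1, mean = 1/1 ≈ 1.000
  cycle 0 → 1 → 0: weight = 10, length = 2, mean = 10/2 ≈ 5.000
  cycle 1 → 0 → 1: weight = 10, length = 2, mean = 10/2 ≈ 5.000
Minimum mean = 1.000, attained e.g. along the cycle 1 → 1 with weight 1 and length 1. So λ(A) = 1/1 = 1.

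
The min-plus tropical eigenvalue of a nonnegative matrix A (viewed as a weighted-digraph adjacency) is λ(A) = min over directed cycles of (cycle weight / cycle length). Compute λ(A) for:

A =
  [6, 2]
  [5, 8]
λ(A) = 7/2

Enumerate directed cycles and compute their means (weight / length). Sample:
  cycle 0 → 0: weight = 6, length = 1, mean = 6/1 ≈ 6.000
  cycle 1 → 1: weight = 8, length = 1, mean = 8/1 ≈ 8.000
  cycle 0 → 1 → 0: weight = 7, length = 2, mean = 7/2 ≈ 3.500
  cycle 1 → 0 → 1: weight = 7, length = 2, mean = 7/2 ≈ 3.500
Minimum mean = 3.500, attained e.g. along the cycle 0 → 1 → 0 with weight 7 and length 2. So λ(A) = 7/2 = 7/2.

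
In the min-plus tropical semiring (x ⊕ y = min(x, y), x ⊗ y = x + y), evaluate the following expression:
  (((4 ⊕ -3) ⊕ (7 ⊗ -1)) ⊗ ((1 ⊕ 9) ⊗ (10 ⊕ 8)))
(((4 ⊕ -3) ⊕ (7 ⊗ -1)) ⊗ ((1 ⊕ 9) ⊗ (10 ⊕ 8))) = 6

Expand innermost to outermost. Recall ⊕ takes the minimum of its arguments and ⊗ takes their sum. Working out the expression (((4 ⊕ -3) ⊕ (7 ⊗ -1)) ⊗ ((1 ⊕ 9) ⊗ (10 ⊕ 8))) gives 6.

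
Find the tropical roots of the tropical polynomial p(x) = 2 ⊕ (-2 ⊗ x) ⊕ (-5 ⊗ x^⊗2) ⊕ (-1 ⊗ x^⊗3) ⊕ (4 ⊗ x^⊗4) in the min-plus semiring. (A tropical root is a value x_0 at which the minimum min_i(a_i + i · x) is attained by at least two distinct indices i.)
Roots: {-5, -4, 3, 4}

Each tropical root is a break point of the lower envelope of the lines y = a_i + i · x (there are 5 lines, with slopes 0, 1, ..., 4). Only the lines that attain the minimum somewhere contribute to roots; other lines are dominated. Here the surviving (envelope) indices are i = 4, i = 3, i = 2, i = 1, i = 0.
Intersections between consecutive envelope lines give the roots: for adjacent envelope indices i < j the intersection is x = (a_i − a_j) / (j − i). Reading off the sorted break points: {-5, -4, 3, 4}.
Verification: at each break x_0, at least two indices attain the minimum of min_i(a_i + i · x_0).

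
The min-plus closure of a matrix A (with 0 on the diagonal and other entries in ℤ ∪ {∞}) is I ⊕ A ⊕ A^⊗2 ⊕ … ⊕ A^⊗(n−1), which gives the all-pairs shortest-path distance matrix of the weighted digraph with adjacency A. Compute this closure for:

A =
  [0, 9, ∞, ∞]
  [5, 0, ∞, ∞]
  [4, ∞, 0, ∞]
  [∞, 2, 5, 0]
Closure =
  [0, 9, ∞, ∞]
  [5, 0, ∞, ∞]
  [4, 13, 0, ∞]
  [7, 2, 5, 0]

This is the Floyd-Warshall all-pairs shortest-path computation. For each intermediate vertex k = 0, 1, …, 3, update dist[i][j] ← min(dist[i][j], dist[i][k] + dist[k][j]). The final matrix gives, for each (i, j), the minimum total weight of any directed path from i to j (possibly empty when i = j).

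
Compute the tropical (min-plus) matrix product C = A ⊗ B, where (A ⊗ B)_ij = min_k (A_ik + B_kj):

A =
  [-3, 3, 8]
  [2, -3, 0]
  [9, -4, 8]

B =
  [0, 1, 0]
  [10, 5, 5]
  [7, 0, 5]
A ⊗ B =
  [-3, -2, -3]
  [2, 0, 2]
  [6, 1, 1]

Apply the min-plus product entry-by-entry:
  C[0][0] = min over k of (A[0][0] + B[0][0] = -3 + 0 = -3, A[0][1] + B[1][0] = 3 + 10 = 13, A[0][2] + B[2][0] = 8 + 7 = 15) = -3 (attained at k = 0)
  C[0][1] = min over k of (A[0][0] + B[0][1] = -3 + 1 = -2, A[0][1] + B[1][1] = 3 + 5 = 8, A[0][2] + B[2][1] = 8 + 0 = 8) = -2 (attained at k = 0)
  C[0][2] = min over k of (A[0][0] + B[0][2] = -3 + 0 = -3, A[0][1] + B[1][2] = 3 + 5 = 8, A[0][2] + B[2][2] = 8 + 5 = 13) = -3 (attained at k = 0)
  C[1][0] = min over k of (A[1][0] + B[0][0] = 2 + 0 = 2, A[1][1] + B[1][0] = -3 + 10 = 7, A[1][2] + B[2][0] = 0 + 7 = 7) = 2 (attained at k = 0)
  C[1][1] = min over k of (A[1][0] + B[0][1] = 2 + 1 = 3, A[1][1] + B[1][1] = -3 + 5 = 2, A[1][2] + B[2][1] = 0 + 0 = 0) = 0 (attained at k = 2)
  C[1][2] = min over k of (A[1][0] + B[0][2] = 2 + 0 = 2, A[1][1] + B[1][2] = -3 + 5 = 2, A[1][2] + B[2][2] = 0 + 5 = 5) = 2 (attained at k = 0)
  C[2][0] = min over k of (A[2][0] + B[0][0] = 9 + 0 = 9, A[2][1] + B[1][0] = -4 + 10 = 6, A[2][2] + B[2][0] = 8 + 7 = 15) = 6 (attained at k = 1)
  C[2][1] = min over k of (A[2][0] + B[0][1] = 9 + 1 = 10, A[2][1] + B[1][1] = -4 + 5 = 1, A[2][2] + B[2][1] = 8 + 0 = 8) = 1 (attained at k = 1)
  C[2][2] = min over k of (A[2][0] + B[0][2] = 9 + 0 = 9, A[2][1] + B[1][2] = -4 + 5 = 1, A[2][2] + B[2][2] = 8 + 5 = 13) = 1 (attained at k = 1)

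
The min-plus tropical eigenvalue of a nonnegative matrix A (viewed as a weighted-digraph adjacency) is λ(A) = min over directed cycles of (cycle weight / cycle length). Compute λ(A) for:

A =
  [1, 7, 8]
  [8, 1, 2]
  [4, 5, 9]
λ(A) = 1

Enumerate directed cycles and compute their means (weight / length). Sample:
  cycle 0 → 0: weight = 1, length = 1, mean = 1/1 ≈ 1.000
  cycle 1 → 1: weight = 1, length = 1, mean = 1/1 ≈ 1.000
  cycle 2 → 2: weight = 9, length = 1, mean = 9/1 ≈ 9.000
  cycle 0 → 1 → 0: weight = 15, length = 2, mean = 15/2 ≈ 7.500
  cycle 0 → 2 → 0: weight = 12, length = 2, mean = 12/2 ≈ 6.000
  cycle 1 → 0 → 1: weight = 15, length = 2, mean = 15/2 ≈ 7.500
Minimum mean = 1.000, attained e.g. along the cycle 0 → 0 with weight 1 and length 1. So λ(A) = 1/1 = 1.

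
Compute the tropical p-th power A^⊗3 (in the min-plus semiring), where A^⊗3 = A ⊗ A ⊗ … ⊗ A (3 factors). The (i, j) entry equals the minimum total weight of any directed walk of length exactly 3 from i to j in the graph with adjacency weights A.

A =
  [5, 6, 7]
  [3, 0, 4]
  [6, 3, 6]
A^⊗3 =
  [9, 6, 10]
  [3, 0, 4]
  [6, 3, 7]

Each entry (A^⊗3)_ij equals the minimum over all length-3 walks i = v_0 → v_1 → … → v_3 = j of Σ_t A[v_t][v_{t+1}]. For example, for (i, j) = (0, 2) we minimise over 9 possible intermediate vertex sequences; the minimum is 10, attained along the walk 0 → 1 → 1 → 2.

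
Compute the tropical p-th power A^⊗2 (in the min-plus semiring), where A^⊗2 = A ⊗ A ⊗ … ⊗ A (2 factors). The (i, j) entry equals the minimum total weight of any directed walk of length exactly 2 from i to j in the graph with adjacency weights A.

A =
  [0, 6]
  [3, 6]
A^⊗2 =
  [0, 6]
  [3, 9]

Each entry (A^⊗2)_ij equals the minimum over all length-2 walks i = v_0 → v_1 → … → v_2 = j of Σ_t A[v_t][v_{t+1}]. For example, for (i, j) = (0, 1) we minimise over 2 possible intermediate vertex sequences; the minimum is 6, attained along the walk 0 → 0 → 1.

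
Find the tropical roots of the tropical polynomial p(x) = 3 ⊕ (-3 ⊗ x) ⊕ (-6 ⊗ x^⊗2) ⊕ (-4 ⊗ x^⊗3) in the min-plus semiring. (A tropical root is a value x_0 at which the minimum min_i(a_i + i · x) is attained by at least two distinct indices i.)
Roots: {-2, 3, 6}

Each tropical root is a break point of the lower envelope of the lines y = a_i + i · x (there are 4 lines, with slopes 0, 1, ..., 3). Only the lines that attain the minimum somewhere contribute to roots; other lines are dominated. Here the surviving (envelope) indices are i = 3, i = 2, i = 1, i = 0.
Intersections between consecutive envelope lines give the roots: for adjacent envelope indices i < j the intersection is x = (a_i − a_j) / (j − i). Reading off the sorted break points: {-2, 3, 6}.
Verification: at each break x_0, at least two indices attain the minimum of min_i(a_i + i · x_0).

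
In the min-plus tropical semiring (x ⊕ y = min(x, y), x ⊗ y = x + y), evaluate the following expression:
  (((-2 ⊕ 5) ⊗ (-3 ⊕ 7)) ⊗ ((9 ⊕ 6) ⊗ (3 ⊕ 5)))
(((-2 ⊕ 5) ⊗ (-3 ⊕ 7)) ⊗ ((9 ⊕ 6) ⊗ (3 ⊕ 5))) = 4

Expand innermost to outermost. Recall ⊕ takes the minimum of its arguments and ⊗ takes their sum. Working out the expression (((-2 ⊕ 5) ⊗ (-3 ⊕ 7)) ⊗ ((9 ⊕ 6) ⊗ (3 ⊕ 5))) gives 4.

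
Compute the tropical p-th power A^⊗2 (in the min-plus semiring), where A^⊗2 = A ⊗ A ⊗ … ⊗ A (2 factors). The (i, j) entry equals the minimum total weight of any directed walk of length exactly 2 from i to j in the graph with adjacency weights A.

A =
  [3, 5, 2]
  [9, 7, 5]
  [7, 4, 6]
A^⊗2 =
  [6, 6, 5]
  [12, 9, 11]
  [10, 10, 9]

Each entry (A^⊗2)_ij equals the minimum over all length-2 walks i = v_0 → v_1 → … → v_2 = j of Σ_t A[v_t][v_{t+1}]. For example, for (i, j) = (0, 2) we minimise over 3 possible intermediate vertex sequences; the minimum is 5, attained along the walk 0 → 0 → 2.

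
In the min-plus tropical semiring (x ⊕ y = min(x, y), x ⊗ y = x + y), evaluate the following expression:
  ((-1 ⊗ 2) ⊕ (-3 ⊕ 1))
((-1 ⊗ 2) ⊕ (-3 ⊕ 1)) = -3

Expand innermost to outermost. Recall ⊕ takes the minimum of its arguments and ⊗ takes their sum. Working out the expression ((-1 ⊗ 2) ⊕ (-3 ⊕ 1)) gives -3.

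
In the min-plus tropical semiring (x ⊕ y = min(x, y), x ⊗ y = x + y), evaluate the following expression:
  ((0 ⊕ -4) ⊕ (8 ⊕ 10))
((0 ⊕ -4) ⊕ (8 ⊕ 10)) = -4

Expand innermost to outermost. Recall ⊕ takes the minimum of its arguments and ⊗ takes their sum. Working out the expression ((0 ⊕ -4) ⊕ (8 ⊕ 10)) gives -4.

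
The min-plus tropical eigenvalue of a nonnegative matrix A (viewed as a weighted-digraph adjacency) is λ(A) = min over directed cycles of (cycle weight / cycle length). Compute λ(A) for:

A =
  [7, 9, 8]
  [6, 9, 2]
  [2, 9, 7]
λ(A) = 13/3

Enumerate directed cycles and compute their means (weight / length). Sample:
  cycle 0 → 0: weight = 7, length = 1, mean = 7/1 ≈ 7.000
  cycle 1 → 1: weight = 9, length = 1, mean = 9/1 ≈ 9.000
  cycle 2 → 2: weight = 7, length = 1, mean = 7/1 ≈ 7.000
  cycle 0 → 1 → 0: weight = 15, length = 2, mean = 15/2 ≈ 7.500
  cycle 0 → 2 → 0: weight = 10, length = 2, mean = 10/2 ≈ 5.000
  cycle 1 → 0 → 1: weight = 15, length = 2, mean = 15/2 ≈ 7.500
Minimum mean = 4.333, attained e.g. along the cycle 0 → 1 → 2 → 0 with weight 13 and length 3. So λ(A) = 13/3 = 13/3.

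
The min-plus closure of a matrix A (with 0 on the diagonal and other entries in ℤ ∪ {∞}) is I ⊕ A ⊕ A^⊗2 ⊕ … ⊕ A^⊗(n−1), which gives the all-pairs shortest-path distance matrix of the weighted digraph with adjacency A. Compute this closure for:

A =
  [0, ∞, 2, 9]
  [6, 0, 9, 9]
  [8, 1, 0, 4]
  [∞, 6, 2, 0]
Closure =
  [0, 3, 2, 6]
  [6, 0, 8, 9]
  [7, 1, 0, 4]
  [9, 3, 2, 0]

This is the Floyd-Warshall all-pairs shortest-path computation. For each intermediate vertex k = 0, 1, …, 3, update dist[i][j] ← min(dist[i][j], dist[i][k] + dist[k][j]). The final matrix gives, for each (i, j), the minimum total weight of any directed path from i to j (possibly empty when i = j).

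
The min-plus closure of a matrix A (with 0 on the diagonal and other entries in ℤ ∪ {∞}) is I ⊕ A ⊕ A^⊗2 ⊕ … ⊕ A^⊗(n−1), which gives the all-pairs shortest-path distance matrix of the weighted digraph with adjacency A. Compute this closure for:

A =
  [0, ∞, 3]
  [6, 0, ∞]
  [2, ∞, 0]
Closure =
  [0, ∞, 3]
  [6, 0, 9]
  [2, ∞, 0]

This is the Floyd-Warshall all-pairs shortest-path computation. For each intermediate vertex k = 0, 1, …, 2, update dist[i][j] ← min(dist[i][j], dist[i][k] + dist[k][j]). The final matrix gives, for each (i, j), the minimum total weight of any directed path from i to j (possibly empty when i = j).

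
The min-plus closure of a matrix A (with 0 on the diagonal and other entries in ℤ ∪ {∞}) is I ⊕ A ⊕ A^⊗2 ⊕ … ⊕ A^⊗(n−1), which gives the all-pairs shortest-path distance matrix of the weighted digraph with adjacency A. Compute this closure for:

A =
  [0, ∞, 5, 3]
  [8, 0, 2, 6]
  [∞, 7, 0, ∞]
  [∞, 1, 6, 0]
Closure =
  [0, 4, 5, 3]
  [8, 0, 2, 6]
  [15, 7, 0, 13]
  [9, 1, 3, 0]

This is the Floyd-Warshall all-pairs shortest-path computation. For each intermediate vertex k = 0, 1, …, 3, update dist[i][j] ← min(dist[i][j], dist[i][k] + dist[k][j]). The final matrix gives, for each (i, j), the minimum total weight of any directed path from i to j (possibly empty when i = j).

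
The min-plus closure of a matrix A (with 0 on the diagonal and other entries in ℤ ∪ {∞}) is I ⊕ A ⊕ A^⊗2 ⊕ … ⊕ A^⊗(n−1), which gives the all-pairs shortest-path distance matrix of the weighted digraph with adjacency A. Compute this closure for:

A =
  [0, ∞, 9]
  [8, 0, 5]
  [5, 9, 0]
Closure =
  [0, 18, 9]
  [8, 0, 5]
  [5, 9, 0]

This is the Floyd-Warshall all-pairs shortest-path computation. For each intermediate vertex k = 0, 1, …, 2, update dist[i][j] ← min(dist[i][j], dist[i][k] + dist[k][j]). The final matrix gives, for each (i, j), the minimum total weight of any directed path from i to j (possibly empty when i = j).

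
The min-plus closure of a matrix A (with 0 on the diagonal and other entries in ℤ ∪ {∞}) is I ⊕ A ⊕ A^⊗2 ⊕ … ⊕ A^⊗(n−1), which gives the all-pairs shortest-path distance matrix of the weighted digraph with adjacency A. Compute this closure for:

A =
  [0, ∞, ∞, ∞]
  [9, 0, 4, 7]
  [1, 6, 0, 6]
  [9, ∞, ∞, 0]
Closure =
  [0, ∞, ∞, ∞]
  [5, 0, 4, 7]
  [1, 6, 0, 6]
  [9, ∞, ∞, 0]

This is the Floyd-Warshall all-pairs shortest-path computation. For each intermediate vertex k = 0, 1, …, 3, update dist[i][j] ← min(dist[i][j], dist[i][k] + dist[k][j]). The final matrix gives, for each (i, j), the minimum total weight of any directed path from i to j (possibly empty when i = j).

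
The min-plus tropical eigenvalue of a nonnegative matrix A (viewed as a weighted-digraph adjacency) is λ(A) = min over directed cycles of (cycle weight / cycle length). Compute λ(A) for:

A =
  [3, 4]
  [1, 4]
λ(A) = 5/2

Enumerate directed cycles and compute their means (weight / length). Sample:
  cycle 0 → 0: weight = 3, length = 1, mean = 3/1 ≈ 3.000
  cycle 1 → 1: weight = 4, length = 1, mean = 4/1 ≈ 4.000
  cycle 0 → 1 → 0: weight = 5, length = 2, mean = 5/2 ≈ 2.500
  cycle 1 → 0 → 1: weight = 5, length = 2, mean = 5/2 ≈ 2.500
Minimum mean = 2.500, attained e.g. along the cycle 0 → 1 → 0 with weight 5 and length 2. So λ(A) = 5/2 = 5/2.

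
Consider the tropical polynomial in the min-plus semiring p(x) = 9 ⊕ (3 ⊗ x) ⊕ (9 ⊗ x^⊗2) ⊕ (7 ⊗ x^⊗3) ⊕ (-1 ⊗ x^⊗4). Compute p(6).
p(6) = 9

A tropical monomial a ⊗ x^⊗i evaluates to a + i · x. Evaluating each term at x = 6:
  Term 0 contributes 9 + 0 · 6 = 9
  Term 1 contributes 3 + 1 · 6 = 9
  Term 2 contributes 9 + 2 · 6 = 21
  Term 3 contributes 7 + 3 · 6 = 25
  Term 4 contributes -1 + 4 · 6 = 23
p(6) = ⊕ of these = min[9, 9, 21, 25, 23] = 9.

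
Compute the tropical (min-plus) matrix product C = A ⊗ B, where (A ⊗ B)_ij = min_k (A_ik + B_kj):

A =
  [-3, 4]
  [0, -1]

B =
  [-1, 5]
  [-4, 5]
A ⊗ B =
  [-4, 2]
  [-5, 4]

Apply the min-plus product entry-by-entry:
  C[0][0] = min over k of (A[0][0] + B[0][0] = -3 + -1 = -4, A[0][1] + B[1][0] = 4 + -4 = 0) = -4 (attained at k = 0)
  C[0][1] = min over k of (A[0][0] + B[0][1] = -3 + 5 = 2, A[0][1] + B[1][1] = 4 + 5 = 9) = 2 (attained at k = 0)
  C[1][0] = min over k of (A[1][0] + B[0][0] = 0 + -1 = -1, A[1][1] + B[1][0] = -1 + -4 = -5) = -5 (attained at k = 1)
  C[1][1] = min over k of (A[1][0] + B[0][1] = 0 + 5 = 5, A[1][1] + B[1][1] = -1 + 5 = 4) = 4 (attained at k = 1)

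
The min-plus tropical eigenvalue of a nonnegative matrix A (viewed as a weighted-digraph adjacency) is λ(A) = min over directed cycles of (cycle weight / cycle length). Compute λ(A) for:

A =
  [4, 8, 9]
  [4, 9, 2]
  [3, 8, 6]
λ(A) = 4

Enumerate directed cycles and compute their means (weight / length). Sample:
  cycle 0 → 0: weight = 4, length = 1, mean = 4/1 ≈ 4.000
  cycle 1 → 1: weight = 9, length = 1, mean = 9/1 ≈ 9.000
  cycle 2 → 2: weight = 6, length = 1, mean = 6/1 ≈ 6.000
  cycle 0 → 1 → 0: weight = 12, length = 2, mean = 12/2 ≈ 6.000
  cycle 0 → 2 → 0: weight = 12, length = 2, mean = 12/2 ≈ 6.000
  cycle 1 → 0 → 1: weight = 12, length = 2, mean = 12/2 ≈ 6.000
Minimum mean = 4.000, attained e.g. along the cycle 0 → 0 with weight 4 and length 1. So λ(A) = 4/1 = 4.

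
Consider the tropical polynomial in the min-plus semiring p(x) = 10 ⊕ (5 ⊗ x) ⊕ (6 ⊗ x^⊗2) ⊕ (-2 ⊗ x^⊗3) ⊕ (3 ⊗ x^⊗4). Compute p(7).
p(7) = 10

A tropical monomial a ⊗ x^⊗i evaluates to a + i · x. Evaluating each term at x = 7:
  Term 0 contributes 10 + 0 · 7 = 10
  Term 1 contributes 5 + 1 · 7 = 12
  Term 2 contributes 6 + 2 · 7 = 20
  Term 3 contributes -2 + 3 · 7 = 19
  Term 4 contributes 3 + 4 · 7 = 31
p(7) = ⊕ of these = min[10, 12, 20, 19, 31] = 10.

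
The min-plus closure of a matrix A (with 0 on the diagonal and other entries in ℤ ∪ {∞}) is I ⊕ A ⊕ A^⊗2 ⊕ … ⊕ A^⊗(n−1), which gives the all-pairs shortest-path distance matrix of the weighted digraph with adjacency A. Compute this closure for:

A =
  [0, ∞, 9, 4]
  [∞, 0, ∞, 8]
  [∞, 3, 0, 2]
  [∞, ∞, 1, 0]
Closure =
  [0, 8, 5, 4]
  [∞, 0, 9, 8]
  [∞, 3, 0, 2]
  [∞, 4, 1, 0]

This is the Floyd-Warshall all-pairs shortest-path computation. For each intermediate vertex k = 0, 1, …, 3, update dist[i][j] ← min(dist[i][j], dist[i][k] + dist[k][j]). The final matrix gives, for each (i, j), the minimum total weight of any directed path from i to j (possibly empty when i = j).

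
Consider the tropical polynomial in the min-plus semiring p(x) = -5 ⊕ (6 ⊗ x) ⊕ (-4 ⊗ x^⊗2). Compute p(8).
p(8) = -5

A tropical monomial a ⊗ x^⊗i evaluates to a + i · x. Evaluating each term at x = 8:
  Term 0 contributes -5 + 0 · 8 = -5
  Term 1 contributes 6 + 1 · 8 = 14
  Term 2 contributes -4 + 2 · 8 = 12
p(8) = ⊕ of these = min[-5, 14, 12] = -5.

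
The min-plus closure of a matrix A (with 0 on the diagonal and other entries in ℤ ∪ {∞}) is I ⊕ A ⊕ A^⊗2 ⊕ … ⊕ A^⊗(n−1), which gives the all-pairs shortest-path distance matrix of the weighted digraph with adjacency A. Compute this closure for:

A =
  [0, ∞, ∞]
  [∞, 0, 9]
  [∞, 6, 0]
Closure =
  [0, ∞, ∞]
  [∞, 0, 9]
  [∞, 6, 0]

This is the Floyd-Warshall all-pairs shortest-path computation. For each intermediate vertex k = 0, 1, …, 2, update dist[i][j] ← min(dist[i][j], dist[i][k] + dist[k][j]). The final matrix gives, for each (i, j), the minimum total weight of any directed path from i to j (possibly empty when i = j).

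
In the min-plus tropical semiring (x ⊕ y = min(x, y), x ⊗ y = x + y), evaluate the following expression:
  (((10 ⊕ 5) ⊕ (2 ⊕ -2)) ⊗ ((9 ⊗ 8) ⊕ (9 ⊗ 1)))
(((10 ⊕ 5) ⊕ (2 ⊕ -2)) ⊗ ((9 ⊗ 8) ⊕ (9 ⊗ 1))) = 8

Expand innermost to outermost. Recall ⊕ takes the minimum of its arguments and ⊗ takes their sum. Working out the expression (((10 ⊕ 5) ⊕ (2 ⊕ -2)) ⊗ ((9 ⊗ 8) ⊕ (9 ⊗ 1))) gives 8.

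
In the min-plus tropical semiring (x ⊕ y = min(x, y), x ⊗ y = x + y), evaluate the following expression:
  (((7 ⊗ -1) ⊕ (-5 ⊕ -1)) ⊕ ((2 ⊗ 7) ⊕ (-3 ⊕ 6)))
(((7 ⊗ -1) ⊕ (-5 ⊕ -1)) ⊕ ((2 ⊗ 7) ⊕ (-3 ⊕ 6))) = -5

Expand innermost to outermost. Recall ⊕ takes the minimum of its arguments and ⊗ takes their sum. Working out the expression (((7 ⊗ -1) ⊕ (-5 ⊕ -1)) ⊕ ((2 ⊗ 7) ⊕ (-3 ⊕ 6))) gives -5.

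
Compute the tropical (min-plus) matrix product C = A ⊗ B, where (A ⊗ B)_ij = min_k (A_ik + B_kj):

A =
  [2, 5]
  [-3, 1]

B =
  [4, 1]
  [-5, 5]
A ⊗ B =
  [0, 3]
  [-4, -2]

Apply the min-plus product entry-by-entry:
  C[0][0] = min over k of (A[0][0] + B[0][0] = 2 + 4 = 6, A[0][1] + B[1][0] = 5 + -5 = 0) = 0 (attained at k = 1)
  C[0][1] = min over k of (A[0][0] + B[0][1] = 2 + 1 = 3, A[0][1] + B[1][1] = 5 + 5 = 10) = 3 (attained at k = 0)
  C[1][0] = min over k of (A[1][0] + B[0][0] = -3 + 4 = 1, A[1][1] + B[1][0] = 1 + -5 = -4) = -4 (attained at k = 1)
  C[1][1] = min over k of (A[1][0] + B[0][1] = -3 + 1 = -2, A[1][1] + B[1][1] = 1 + 5 = 6) = -2 (attained at k = 0)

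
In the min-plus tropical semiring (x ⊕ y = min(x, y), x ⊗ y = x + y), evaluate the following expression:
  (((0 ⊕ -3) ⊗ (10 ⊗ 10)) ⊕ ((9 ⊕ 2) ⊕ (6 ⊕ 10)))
(((0 ⊕ -3) ⊗ (10 ⊗ 10)) ⊕ ((9 ⊕ 2) ⊕ (6 ⊕ 10))) = 2

Expand innermost to outermost. Recall ⊕ takes the minimum of its arguments and ⊗ takes their sum. Working out the expression (((0 ⊕ -3) ⊗ (10 ⊗ 10)) ⊕ ((9 ⊕ 2) ⊕ (6 ⊕ 10))) gives 2.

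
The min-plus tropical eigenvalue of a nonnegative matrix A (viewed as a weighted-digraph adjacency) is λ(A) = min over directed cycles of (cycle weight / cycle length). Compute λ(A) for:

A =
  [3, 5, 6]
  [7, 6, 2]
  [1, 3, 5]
λ(A) = 5/2

Enumerate directed cycles and compute their means (weight / length). Sample:
  cycle 0 → 0: weight = 3, length = 1, mean = 3/1 ≈ 3.000
  cycle 1 → 1: weight = 6, length = 1, mean = 6/1 ≈ 6.000
  cycle 2 → 2: weight = 5, length = 1, mean = 5/1 ≈ 5.000
  cycle 0 → 1 → 0: weight = 12, length = 2, mean = 12/2 ≈ 6.000
  cycle 0 → 2 → 0: weight = 7, length = 2, mean = 7/2 ≈ 3.500
  cycle 1 → 0 → 1: weight = 12, length = 2, mean = 12/2 ≈ 6.000
Minimum mean = 2.500, attained e.g. along the cycle 1 → 2 → 1 with weight 5 and length 2. So λ(A) = 5/2 = 5/2.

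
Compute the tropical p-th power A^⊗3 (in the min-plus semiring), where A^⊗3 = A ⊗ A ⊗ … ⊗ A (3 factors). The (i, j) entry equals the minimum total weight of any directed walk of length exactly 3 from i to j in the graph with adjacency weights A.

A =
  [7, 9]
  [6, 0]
A^⊗3 =
  [15, 9]
  [6, 0]

Each entry (A^⊗3)_ij equals the minimum over all length-3 walks i = v_0 → v_1 → … → v_3 = j of Σ_t A[v_t][v_{t+1}]. For example, for (i, j) = (0, 1) we minimise over 4 possible intermediate vertex sequences; the minimum is 9, attained along the walk 0 → 1 → 1 → 1.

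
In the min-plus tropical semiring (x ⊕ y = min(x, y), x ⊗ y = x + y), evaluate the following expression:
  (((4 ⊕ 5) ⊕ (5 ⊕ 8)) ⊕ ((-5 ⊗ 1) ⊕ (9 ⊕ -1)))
(((4 ⊕ 5) ⊕ (5 ⊕ 8)) ⊕ ((-5 ⊗ 1) ⊕ (9 ⊕ -1))) = -4

Expand innermost to outermost. Recall ⊕ takes the minimum of its arguments and ⊗ takes their sum. Working out the expression (((4 ⊕ 5) ⊕ (5 ⊕ 8)) ⊕ ((-5 ⊗ 1) ⊕ (9 ⊕ -1))) gives -4.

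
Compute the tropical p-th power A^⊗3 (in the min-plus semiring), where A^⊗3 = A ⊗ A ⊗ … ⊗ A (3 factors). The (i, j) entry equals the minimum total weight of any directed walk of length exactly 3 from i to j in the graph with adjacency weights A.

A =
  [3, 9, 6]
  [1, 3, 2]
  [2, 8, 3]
A^⊗3 =
  [9, 15, 12]
  [7, 9, 8]
  [8, 14, 9]

Each entry (A^⊗3)_ij equals the minimum over all length-3 walks i = v_0 → v_1 → … → v_3 = j of Σ_t A[v_t][v_{t+1}]. For example, for (i, j) = (0, 2) we minimise over 9 possible intermediate vertex sequences; the minimum is 12, attained along the walk 0 → 0 → 0 → 2.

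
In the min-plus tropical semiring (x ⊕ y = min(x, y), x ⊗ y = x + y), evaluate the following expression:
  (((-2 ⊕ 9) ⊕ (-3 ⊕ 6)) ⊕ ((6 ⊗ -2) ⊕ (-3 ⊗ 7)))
(((-2 ⊕ 9) ⊕ (-3 ⊕ 6)) ⊕ ((6 ⊗ -2) ⊕ (-3 ⊗ 7))) = -3

Expand innermost to outermost. Recall ⊕ takes the minimum of its arguments and ⊗ takes their sum. Working out the expression (((-2 ⊕ 9) ⊕ (-3 ⊕ 6)) ⊕ ((6 ⊗ -2) ⊕ (-3 ⊗ 7))) gives -3.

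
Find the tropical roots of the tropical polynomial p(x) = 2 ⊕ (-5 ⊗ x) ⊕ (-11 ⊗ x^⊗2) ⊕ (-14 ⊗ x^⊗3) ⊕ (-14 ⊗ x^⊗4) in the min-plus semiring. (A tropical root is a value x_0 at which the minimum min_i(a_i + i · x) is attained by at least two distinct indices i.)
Roots: {0, 3, 6, 7}

Each tropical root is a break point of the lower envelope of the lines y = a_i + i · x (there are 5 lines, with slopes 0, 1, ..., 4). Only the lines that attain the minimum somewhere contribute to roots; other lines are dominated. Here the surviving (envelope) indices are i = 4, i = 3, i = 2, i = 1, i = 0.
Intersections between consecutive envelope lines give the roots: for adjacent envelope indices i < j the intersection is x = (a_i − a_j) / (j − i). Reading off the sorted break points: {0, 3, 6, 7}.
Verification: at each break x_0, at least two indices attain the minimum of min_i(a_i + i · x_0).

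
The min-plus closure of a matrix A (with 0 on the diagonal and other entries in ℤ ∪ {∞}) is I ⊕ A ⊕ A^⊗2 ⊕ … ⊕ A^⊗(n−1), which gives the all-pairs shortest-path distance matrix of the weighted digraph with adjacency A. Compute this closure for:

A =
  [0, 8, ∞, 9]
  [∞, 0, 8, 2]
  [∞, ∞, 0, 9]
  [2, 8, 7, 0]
Closure =
  [0, 8, 16, 9]
  [4, 0, 8, 2]
  [11, 17, 0, 9]
  [2, 8, 7, 0]

This is the Floyd-Warshall all-pairs shortest-path computation. For each intermediate vertex k = 0, 1, …, 3, update dist[i][j] ← min(dist[i][j], dist[i][k] + dist[k][j]). The final matrix gives, for each (i, j), the minimum total weight of any directed path from i to j (possibly empty when i = j).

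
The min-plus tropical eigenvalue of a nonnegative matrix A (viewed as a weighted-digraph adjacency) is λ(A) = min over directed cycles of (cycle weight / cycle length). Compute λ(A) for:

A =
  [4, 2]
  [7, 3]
λ(A) = 3

Enumerate directed cycles and compute their means (weight / length). Sample:
  cycle 0 → 0: weight = 4, length = 1, mean = 4/1 ≈ 4.000
  cycle 1 → 1: weight = 3, length = 1, mean = 3/1 ≈ 3.000
  cycle 0 → 1 → 0: weight = 9, length = 2, mean = 9/2 ≈ 4.500
  cycle 1 → 0 → 1: weight = 9, length = 2, mean = 9/2 ≈ 4.500
Minimum mean = 3.000, attained e.g. along the cycle 1 → 1 with weight 3 and length 1. So λ(A) = 3/1 = 3.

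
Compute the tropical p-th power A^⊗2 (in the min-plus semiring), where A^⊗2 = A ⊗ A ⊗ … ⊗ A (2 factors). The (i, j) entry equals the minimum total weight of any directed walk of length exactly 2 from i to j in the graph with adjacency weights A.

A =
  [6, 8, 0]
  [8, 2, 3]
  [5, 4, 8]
A^⊗2 =
  [5, 4, 6]
  [8, 4, 5]
  [11, 6, 5]

Each entry (A^⊗2)_ij equals the minimum over all length-2 walks i = v_0 → v_1 → … → v_2 = j of Σ_t A[v_t][v_{t+1}]. For example, for (i, j) = (0, 2) we minimise over 3 possible intermediate vertex sequences; the minimum is 6, attained along the walk 0 → 0 → 2.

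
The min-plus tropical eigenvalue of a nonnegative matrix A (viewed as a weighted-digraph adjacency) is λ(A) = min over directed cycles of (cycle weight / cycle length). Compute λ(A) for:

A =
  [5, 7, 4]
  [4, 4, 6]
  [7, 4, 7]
λ(A) = 4

Enumerate directed cycles and compute their means (weight / length). Sample:
  cycle 0 → 0: weight = 5, length = 1, mean = 5/1 ≈ 5.000
  cycle 1 → 1: weight = 4, length = 1, mean = 4/1 ≈ 4.000
  cycle 2 → 2: weight = 7, length = 1, mean = 7/1 ≈ 7.000
  cycle 0 → 1 → 0: weight = 11, length = 2, mean = 11/2 ≈ 5.500
  cycle 0 → 2 → 0: weight = 11, length = 2, mean = 11/2 ≈ 5.500
  cycle 1 → 0 → 1: weight = 11, length = 2, mean = 11/2 ≈ 5.500
Minimum mean = 4.000, attained e.g. along the cycle 1 → 1 with weight 4 and length 1. So λ(A) = 4/1 = 4.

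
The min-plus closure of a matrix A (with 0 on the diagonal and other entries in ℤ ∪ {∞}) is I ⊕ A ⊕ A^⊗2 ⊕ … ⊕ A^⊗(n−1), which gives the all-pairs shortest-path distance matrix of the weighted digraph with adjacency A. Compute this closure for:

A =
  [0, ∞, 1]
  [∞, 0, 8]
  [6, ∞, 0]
Closure =
  [0, ∞, 1]
  [14, 0, 8]
  [6, ∞, 0]

This is the Floyd-Warshall all-pairs shortest-path computation. For each intermediate vertex k = 0, 1, …, 2, update dist[i][j] ← min(dist[i][j], dist[i][k] + dist[k][j]). The final matrix gives, for each (i, j), the minimum total weight of any directed path from i to j (possibly empty when i = j).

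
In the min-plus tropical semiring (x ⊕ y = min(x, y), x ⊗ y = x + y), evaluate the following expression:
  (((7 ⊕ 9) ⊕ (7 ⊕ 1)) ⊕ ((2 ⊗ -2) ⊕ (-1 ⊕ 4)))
(((7 ⊕ 9) ⊕ (7 ⊕ 1)) ⊕ ((2 ⊗ -2) ⊕ (-1 ⊕ 4))) = -1

Expand innermost to outermost. Recall ⊕ takes the minimum of its arguments and ⊗ takes their sum. Working out the expression (((7 ⊕ 9) ⊕ (7 ⊕ 1)) ⊕ ((2 ⊗ -2) ⊕ (-1 ⊕ 4))) gives -1.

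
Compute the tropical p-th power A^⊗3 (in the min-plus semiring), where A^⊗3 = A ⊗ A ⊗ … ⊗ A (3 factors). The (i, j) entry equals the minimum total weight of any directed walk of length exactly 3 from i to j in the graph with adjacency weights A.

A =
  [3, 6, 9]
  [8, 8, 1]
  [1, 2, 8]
A^⊗3 =
  [8, 9, 10]
  [5, 8, 4]
  [4, 5, 8]

Each entry (A^⊗3)_ij equals the minimum over all length-3 walks i = v_0 → v_1 → … → v_3 = j of Σ_t A[v_t][v_{t+1}]. For example, for (i, j) = (0, 2) we minimise over 9 possible intermediate vertex sequences; the minimum is 10, attained along the walk 0 → 0 → 1 → 2.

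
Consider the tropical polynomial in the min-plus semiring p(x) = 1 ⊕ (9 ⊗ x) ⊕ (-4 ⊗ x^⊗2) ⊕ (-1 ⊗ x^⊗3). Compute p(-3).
p(-3) = -10

A tropical monomial a ⊗ x^⊗i evaluates to a + i · x. Evaluating each term at x = -3:
  Term 0 contributes 1 + 0 · -3 = 1
  Term 1 contributes 9 + 1 · -3 = 6
  Term 2 contributes -4 + 2 · -3 = -10
  Term 3 contributes -1 + 3 · -3 = -10
p(-3) = ⊕ of these = min[1, 6, -10, -10] = -10.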